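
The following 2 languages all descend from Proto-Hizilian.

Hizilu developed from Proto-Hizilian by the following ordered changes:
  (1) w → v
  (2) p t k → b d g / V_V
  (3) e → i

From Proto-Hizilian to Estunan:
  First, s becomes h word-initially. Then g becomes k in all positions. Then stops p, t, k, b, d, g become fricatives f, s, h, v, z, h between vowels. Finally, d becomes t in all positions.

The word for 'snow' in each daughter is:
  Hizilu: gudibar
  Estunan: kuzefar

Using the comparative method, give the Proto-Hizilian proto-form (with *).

*gudepar

Position 3: Hizilu has d, Estunan has z. Taking the neighbouring segments as reconstructed: Hizilu d could go back to *t or *d; Estunan z could go back to *d or *z — the one source consistent with every daughter is *d.
Position 4: Hizilu has i, Estunan has e. Estunan preserves e here (none of its changes turn any other segment into e), so the proto-segment is *e.
Position 1: Hizilu has g, Estunan has k. Taking the neighbouring segments as reconstructed: Hizilu g can only go back to *g; Estunan k could go back to *k or *g — the one source consistent with every daughter is *g.
This points to *gudepar. Verify forward in each daughter:
Hizilu: *gudepar
  gudepar (rule 1 does not apply)
  gudepar → gudebar   [intervocalic voicing]
  gudebar → gudibar   [vowel merger]
  giving Hizilu gudibar.
Estunan: start from *gudepar.
  rule 1: no change — gudepar
  rule 2 (unconditioned shift): gudepar → kudepar
  rule 3 (intervocalic lenition): kudepar → kuzefar
  rule 4: no change — kuzefar
  ⇒ Estunan kuzefar
Only *gudepar yields all of Hizilu gudibar, Estunan kuzefar.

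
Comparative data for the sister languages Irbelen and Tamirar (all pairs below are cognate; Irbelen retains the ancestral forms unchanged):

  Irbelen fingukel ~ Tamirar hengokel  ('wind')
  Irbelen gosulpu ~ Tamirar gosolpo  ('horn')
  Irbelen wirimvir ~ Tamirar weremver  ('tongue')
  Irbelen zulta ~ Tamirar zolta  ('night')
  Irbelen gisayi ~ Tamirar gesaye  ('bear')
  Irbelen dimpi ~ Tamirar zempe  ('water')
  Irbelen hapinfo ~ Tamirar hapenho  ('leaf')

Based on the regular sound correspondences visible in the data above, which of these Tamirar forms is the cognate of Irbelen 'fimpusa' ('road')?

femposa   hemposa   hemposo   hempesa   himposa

fingukel ~ hengokel — Irbelen f corresponds to Tamirar h word-initially before a front vowel.
wirimvir ~ weremver, dimpi ~ zempe — Irbelen i corresponds to Tamirar e after a consonant, before a nasal.
fingukel ~ hengokel, gosulpu ~ gosolpo — Irbelen u corresponds to Tamirar o after a consonant, before a consonant other than r, m, n, p, b, f, v.
Applying these to Irbelen 'fimpusa':
  fimpusa → himpusa   (f→h word-initially before a front vowel)
  himpusa → hempusa   (i→e after a consonant, before a nasal)
  hempusa → hemposa   (u→o after a consonant, before a consonant other than r, m, n, p, b, f, v)
So the Tamirar cognate is 'hemposa'.

hemposa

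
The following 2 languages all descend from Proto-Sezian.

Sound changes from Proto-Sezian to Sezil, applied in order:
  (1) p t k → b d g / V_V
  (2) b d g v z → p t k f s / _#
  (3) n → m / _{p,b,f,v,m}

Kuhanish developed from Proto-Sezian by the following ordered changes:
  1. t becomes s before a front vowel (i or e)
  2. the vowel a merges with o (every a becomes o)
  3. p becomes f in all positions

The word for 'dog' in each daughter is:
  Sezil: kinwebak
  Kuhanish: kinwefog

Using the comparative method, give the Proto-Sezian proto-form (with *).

*kinwepag

Position 7: Sezil has a, Kuhanish has o. Sezil preserves a here (none of its changes turn any other segment into a), so the proto-segment is *a.
Position 6: Sezil has b, Kuhanish has f. Taking the neighbouring segments as reconstructed: Sezil b could go back to *p or *b; Kuhanish f could go back to *p or *f — the one source consistent with every daughter is *p.
Position 8: Sezil has k, Kuhanish has g. Kuhanish preserves g here (none of its changes turn any other segment into g), so the proto-segment is *g.
Continuing position by position gives *kinwepag; check it forward:
Sezil: start from *kinwepag.
  rule 1 (intervocalic voicing): kinwepag → kinwebag
  rule 2 (final devoicing): kinwebag → kinwebak
  rule 3: no change — kinwebak
  ⇒ Sezil kinwebak
Kuhanish: *kinwepag
  kinwepag (rule 1 does not apply)
  kinwepag → kinwepog   [vowel merger]
  kinwepog → kinwefog   [unconditioned shift]
  giving Kuhanish kinwefog.
No other proto-form is consistent with every reflex, so the reconstruction is *kinwepag.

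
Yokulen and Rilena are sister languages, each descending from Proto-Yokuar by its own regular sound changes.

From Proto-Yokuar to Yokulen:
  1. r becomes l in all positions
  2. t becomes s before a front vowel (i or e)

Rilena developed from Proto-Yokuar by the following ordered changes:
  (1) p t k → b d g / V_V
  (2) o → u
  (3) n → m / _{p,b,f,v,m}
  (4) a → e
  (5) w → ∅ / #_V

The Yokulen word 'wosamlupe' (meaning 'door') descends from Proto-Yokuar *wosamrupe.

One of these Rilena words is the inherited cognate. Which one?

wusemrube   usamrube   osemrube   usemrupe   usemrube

usemrube

Rilena: *wosamrupe > wosamrube > wusamrube > wusemrube > usemrube  (by intervocalic voicing, vowel merger, vowel merger, glide loss)
Only 'usemrube' matches the regular Rilena development of *wosamrupe.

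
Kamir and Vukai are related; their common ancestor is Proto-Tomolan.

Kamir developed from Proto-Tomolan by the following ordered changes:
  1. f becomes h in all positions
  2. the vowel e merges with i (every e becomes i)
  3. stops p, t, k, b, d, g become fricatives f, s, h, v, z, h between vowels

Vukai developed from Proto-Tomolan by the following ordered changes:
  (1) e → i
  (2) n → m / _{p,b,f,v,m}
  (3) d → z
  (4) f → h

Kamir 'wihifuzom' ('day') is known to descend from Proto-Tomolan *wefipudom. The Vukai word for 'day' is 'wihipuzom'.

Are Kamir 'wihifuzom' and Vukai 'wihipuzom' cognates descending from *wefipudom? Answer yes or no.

yes

Derive the expected Vukai reflex of *wefipudom:
Vukai: start from *wefipudom.
  rule 1 (vowel merger): wefipudom → wifipudom
  rule 2: no change — wifipudom
  rule 3 (unconditioned shift): wifipudom → wifipuzom
  rule 4 (unconditioned shift): wifipuzom → wihipuzom
  ⇒ Vukai wihipuzom
Vukai 'wihipuzom' matches the regular reflex exactly, so the pair is cognate.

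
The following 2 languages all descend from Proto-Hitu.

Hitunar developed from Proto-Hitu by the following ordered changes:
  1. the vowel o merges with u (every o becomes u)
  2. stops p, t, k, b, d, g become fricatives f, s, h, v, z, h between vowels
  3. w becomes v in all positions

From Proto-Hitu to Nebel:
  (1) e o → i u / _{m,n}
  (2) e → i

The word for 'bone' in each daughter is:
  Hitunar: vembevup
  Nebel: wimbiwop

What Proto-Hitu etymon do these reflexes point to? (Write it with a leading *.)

Position 5: Hitunar has e, Nebel has i. Hitunar preserves e here (none of its changes turn any other segment into e), so the proto-segment is *e.
Position 7: Hitunar has u, Nebel has o. Nebel preserves o here (none of its changes turn any other segment into o), so the proto-segment is *o.
Position 1: Hitunar has v, Nebel has w. Nebel preserves w here (none of its changes turn any other segment into w), so the proto-segment is *w.
Verify the candidate proto-form against each daughter:
Hitunar: *wembewop > wembewup > vembevup  (by vowel merger, unconditioned shift)
Nebel: start from *wembewop.
  rule 1 (pre-nasal raising): wembewop → wimbewop
  rule 2 (vowel merger): wimbewop → wimbiwop
  ⇒ Nebel wimbiwop
*wembewop is the unique common source.

*wembewop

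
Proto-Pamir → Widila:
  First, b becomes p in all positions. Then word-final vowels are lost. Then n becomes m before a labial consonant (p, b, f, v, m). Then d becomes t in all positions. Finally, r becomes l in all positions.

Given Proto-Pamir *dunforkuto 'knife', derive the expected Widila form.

tumfolkut

Widila: start from *dunforkuto.
  rule 1: no change — dunforkuto
  rule 2 (apocope): dunforkuto → dunforkut
  rule 3 (nasal place assimilation): dunforkut → dumforkut
  rule 4 (unconditioned shift): dumforkut → tumforkut
  rule 5 (unconditioned shift): tumforkut → tumfolkut
  ⇒ Widila tumfolkut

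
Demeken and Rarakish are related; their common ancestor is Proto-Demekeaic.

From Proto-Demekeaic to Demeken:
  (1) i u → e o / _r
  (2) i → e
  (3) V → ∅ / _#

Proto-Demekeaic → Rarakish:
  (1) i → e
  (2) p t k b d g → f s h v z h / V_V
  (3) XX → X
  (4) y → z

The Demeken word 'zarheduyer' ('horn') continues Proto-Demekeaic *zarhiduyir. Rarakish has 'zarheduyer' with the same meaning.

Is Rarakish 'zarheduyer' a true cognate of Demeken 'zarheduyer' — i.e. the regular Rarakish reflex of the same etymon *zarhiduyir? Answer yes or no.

Derive the expected Rarakish reflex of *zarhiduyir:
Rarakish: start from *zarhiduyir.
  rule 1 (vowel merger): zarhiduyir → zarheduyer
  rule 2 (intervocalic lenition): zarheduyer → zarhezuyer
  rule 3: no change — zarhezuyer
  rule 4 (unconditioned shift): zarhezuyer → zarhezuzer
  ⇒ Rarakish zarhezuzer
The regular Rarakish reflex would be 'zarhezuzer', but the attested form is 'zarheduyer'. The correspondence is irregular, so they are not cognates (the Rarakish form has a different source).

no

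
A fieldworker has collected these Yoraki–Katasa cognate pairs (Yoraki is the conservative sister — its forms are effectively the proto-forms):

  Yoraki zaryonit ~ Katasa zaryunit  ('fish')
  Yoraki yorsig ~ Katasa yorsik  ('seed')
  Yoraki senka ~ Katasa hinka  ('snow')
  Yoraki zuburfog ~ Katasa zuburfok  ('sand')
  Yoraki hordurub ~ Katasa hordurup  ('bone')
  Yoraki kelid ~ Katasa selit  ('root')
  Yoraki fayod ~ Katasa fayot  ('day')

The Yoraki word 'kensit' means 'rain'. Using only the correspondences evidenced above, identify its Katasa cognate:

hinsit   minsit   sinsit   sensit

kelid ~ selit — Yoraki k corresponds to Katasa s word-initially before a front vowel.
senka ~ hinka — Yoraki e corresponds to Katasa i after a consonant, before a nasal.
Applying these to Yoraki 'kensit':
  kensit → sensit   (k→s word-initially before a front vowel)
  sensit → sinsit   (e→i after a consonant, before a nasal)
So the Katasa cognate is 'sinsit'.

sinsit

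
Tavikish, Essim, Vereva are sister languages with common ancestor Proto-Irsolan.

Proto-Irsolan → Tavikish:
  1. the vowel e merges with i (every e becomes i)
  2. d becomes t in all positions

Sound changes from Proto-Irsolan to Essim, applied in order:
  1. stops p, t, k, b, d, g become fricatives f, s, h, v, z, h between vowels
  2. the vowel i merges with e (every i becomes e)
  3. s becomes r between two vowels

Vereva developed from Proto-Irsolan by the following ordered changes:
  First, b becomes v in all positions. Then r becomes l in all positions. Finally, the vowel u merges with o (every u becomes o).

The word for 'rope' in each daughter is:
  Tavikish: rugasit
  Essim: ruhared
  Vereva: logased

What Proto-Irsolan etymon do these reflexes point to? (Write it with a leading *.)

Position 3: Tavikish has g, Essim has h, Vereva has g. Tavikish preserves g here (none of its changes turn any other segment into g), so the proto-segment is *g.
Position 7: Tavikish has t, Essim has d, Vereva has d. Essim preserves d here (none of its changes turn any other segment into d), so the proto-segment is *d.
Position 1: Tavikish has r, Essim has r, Vereva has l. Tavikish preserves r here (none of its changes turn any other segment into r), so the proto-segment is *r.
Verify the candidate proto-form against each daughter:
Tavikish: *rugased > rugasid > rugasit  (by vowel merger, unconditioned shift)
Essim: *rugased > ruhased > ruhared  (by intervocalic lenition, rhotacism)
Vereva: *rugased
  rugased (rule 1 does not apply)
  rugased → lugased   [unconditioned shift]
  lugased → logased   [vowel merger]
  giving Vereva logased.
No other proto-form is consistent with every reflex, so the reconstruction is *rugased.

*rugased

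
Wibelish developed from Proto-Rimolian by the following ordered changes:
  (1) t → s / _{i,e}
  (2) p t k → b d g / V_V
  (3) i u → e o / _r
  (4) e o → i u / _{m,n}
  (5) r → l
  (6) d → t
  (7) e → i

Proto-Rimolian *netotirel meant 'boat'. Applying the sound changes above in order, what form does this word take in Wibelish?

nitosilil

Wibelish: *netotirel > netosirel > nedosirel > nedoserel > nedoselel > netoselel > nitosilil  (by palatalisation, intervocalic voicing, pre-rhotic lowering, unconditioned shift, unconditioned shift, vowel merger)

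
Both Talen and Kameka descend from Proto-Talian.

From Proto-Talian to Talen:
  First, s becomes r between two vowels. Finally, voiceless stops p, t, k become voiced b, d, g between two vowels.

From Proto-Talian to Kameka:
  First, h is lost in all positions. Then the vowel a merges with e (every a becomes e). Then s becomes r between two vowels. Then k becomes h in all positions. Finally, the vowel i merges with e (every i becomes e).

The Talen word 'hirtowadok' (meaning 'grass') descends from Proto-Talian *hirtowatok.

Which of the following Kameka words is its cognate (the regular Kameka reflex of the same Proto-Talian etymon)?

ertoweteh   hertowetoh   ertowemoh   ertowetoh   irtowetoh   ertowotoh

ertowetoh

Kameka: *hirtowatok > irtowatok > irtowetok > irtowetoh > ertowetoh  (by h-loss, vowel merger, unconditioned shift, vowel merger)
Only 'ertowetoh' matches the regular Kameka development of *hirtowatok.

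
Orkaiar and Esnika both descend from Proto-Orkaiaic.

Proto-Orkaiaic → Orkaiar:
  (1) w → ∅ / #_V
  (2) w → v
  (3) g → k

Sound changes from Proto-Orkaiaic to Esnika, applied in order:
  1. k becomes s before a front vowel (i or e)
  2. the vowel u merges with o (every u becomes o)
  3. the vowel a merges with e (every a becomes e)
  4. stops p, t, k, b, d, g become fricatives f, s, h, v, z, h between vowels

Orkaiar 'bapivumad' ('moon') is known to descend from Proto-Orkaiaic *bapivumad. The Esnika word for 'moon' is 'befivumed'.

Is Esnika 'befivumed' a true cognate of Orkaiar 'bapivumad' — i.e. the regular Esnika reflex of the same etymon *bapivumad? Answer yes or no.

no

Derive the expected Esnika reflex of *bapivumad:
Esnika: *bapivumad
  bapivumad (rule 1 does not apply)
  bapivumad → bapivomad   [vowel merger]
  bapivomad → bepivomed   [vowel merger]
  bepivomed → befivomed   [intervocalic lenition]
  giving Esnika befivomed.
The regular Esnika reflex would be 'befivomed', but the attested form is 'befivumed'. The correspondence is irregular, so they are not cognates (the Esnika form has a different source).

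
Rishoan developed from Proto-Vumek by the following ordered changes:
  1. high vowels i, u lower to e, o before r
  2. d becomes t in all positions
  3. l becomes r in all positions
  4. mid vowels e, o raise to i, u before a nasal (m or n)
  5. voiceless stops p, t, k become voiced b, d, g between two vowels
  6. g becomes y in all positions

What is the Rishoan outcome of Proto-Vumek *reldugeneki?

rertuyineyi

Rishoan: start from *reldugeneki.
  rule 1: no change — reldugeneki
  rule 2 (unconditioned shift): reldugeneki → reltugeneki
  rule 3 (unconditioned shift): reltugeneki → rertugeneki
  rule 4 (pre-nasal raising): rertugeneki → rertugineki
  rule 5 (intervocalic voicing): rertugineki → rertuginegi
  rule 6 (unconditioned shift): rertuginegi → rertuyineyi
  ⇒ Rishoan rertuyineyi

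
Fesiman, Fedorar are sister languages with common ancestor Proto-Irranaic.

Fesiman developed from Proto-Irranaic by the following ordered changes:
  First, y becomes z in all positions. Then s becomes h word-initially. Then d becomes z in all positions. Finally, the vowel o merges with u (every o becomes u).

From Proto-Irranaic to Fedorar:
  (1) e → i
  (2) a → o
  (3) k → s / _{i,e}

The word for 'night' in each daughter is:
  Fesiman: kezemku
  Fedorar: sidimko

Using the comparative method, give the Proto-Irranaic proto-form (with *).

Position 4: Fesiman has e, Fedorar has i. Fesiman preserves e here (none of its changes turn any other segment into e), so the proto-segment is *e.
Position 2: Fesiman has e, Fedorar has i. Fesiman preserves e here (none of its changes turn any other segment into e), so the proto-segment is *e.
Position 3: Fesiman has z, Fedorar has d. Fedorar preserves d here (none of its changes turn any other segment into d), so the proto-segment is *d.
Continuing position by position gives *kedemko; check it forward:
Fesiman: start from *kedemko.
  rule 1: no change — kedemko
  rule 2: no change — kedemko
  rule 3 (unconditioned shift): kedemko → kezemko
  rule 4 (vowel merger): kezemko → kezemku
  ⇒ Fesiman kezemku
Fedorar: start from *kedemko.
  rule 1 (vowel merger): kedemko → kidimko
  rule 2: no change — kidimko
  rule 3 (palatalisation): kidimko → sidimko
  ⇒ Fedorar sidimko
No other proto-form is consistent with every reflex, so the reconstruction is *kedemko.

*kedemko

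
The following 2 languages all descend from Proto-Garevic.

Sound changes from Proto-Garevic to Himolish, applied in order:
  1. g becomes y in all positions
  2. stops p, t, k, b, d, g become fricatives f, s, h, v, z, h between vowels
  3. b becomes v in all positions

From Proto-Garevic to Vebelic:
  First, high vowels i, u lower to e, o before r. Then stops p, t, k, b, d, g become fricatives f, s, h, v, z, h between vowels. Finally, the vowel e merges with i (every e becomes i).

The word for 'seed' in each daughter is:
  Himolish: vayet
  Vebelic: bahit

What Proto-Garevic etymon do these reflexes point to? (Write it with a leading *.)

*baget

Position 4: Himolish has e, Vebelic has i. Himolish preserves e here (none of its changes turn any other segment into e), so the proto-segment is *e.
Position 3: Himolish has y, Vebelic has h. Taking the neighbouring segments as reconstructed: Himolish y could go back to *g or *y; Vebelic h could go back to *k or *g or *h — the one source consistent with every daughter is *g.
Position 1: Himolish has v, Vebelic has b. Vebelic preserves b here (none of its changes turn any other segment into b), so the proto-segment is *b.
The remaining positions agree across the daughters. Check the candidate against every language:
Himolish: *baget
  baget → bayet   [unconditioned shift]
  bayet (rule 2 does not apply)
  bayet → vayet   [unconditioned shift]
  giving Himolish vayet.
Vebelic: *baget > bahet > bahit  (by intervocalic lenition, vowel merger)
Only *baget yields all of Himolish vayet, Vebelic bahit.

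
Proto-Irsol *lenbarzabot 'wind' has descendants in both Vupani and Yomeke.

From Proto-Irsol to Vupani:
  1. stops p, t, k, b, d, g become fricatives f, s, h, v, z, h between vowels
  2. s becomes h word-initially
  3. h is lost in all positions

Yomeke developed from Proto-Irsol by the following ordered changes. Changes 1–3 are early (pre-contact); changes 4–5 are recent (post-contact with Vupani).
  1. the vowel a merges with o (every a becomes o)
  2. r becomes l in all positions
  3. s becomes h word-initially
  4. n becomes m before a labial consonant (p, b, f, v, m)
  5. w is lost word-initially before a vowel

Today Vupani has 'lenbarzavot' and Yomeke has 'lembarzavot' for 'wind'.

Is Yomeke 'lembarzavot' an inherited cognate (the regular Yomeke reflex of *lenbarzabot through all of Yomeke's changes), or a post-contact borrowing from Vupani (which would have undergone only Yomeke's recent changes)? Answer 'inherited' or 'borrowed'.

If inherited, *lenbarzabot would pass through all of Yomeke's changes:
Yomeke: *lenbarzabot
  lenbarzabot → lenborzobot   [vowel merger]
  lenborzobot → lenbolzobot   [unconditioned shift]
  lenbolzobot (rule 3 does not apply)
  lenbolzobot → lembolzobot   [nasal place assimilation]
  lembolzobot (rule 5 does not apply)
  giving Yomeke lembolzobot.
If borrowed from Vupani 'lenbarzavot' after the early changes, it would undergo only the recent ones:
  rule 4 (nasal place assimilation): lenbarzavot → lembarzavot
  rule 5 (glide loss): no change (lembarzavot)
  ⇒ as a loan: lembarzavot
Yomeke 'lembarzavot' matches the loan outcome 'lembarzavot', not the inherited 'lembolzobot' — it skipped the early Yomeke changes, so it was borrowed from Vupani.

borrowed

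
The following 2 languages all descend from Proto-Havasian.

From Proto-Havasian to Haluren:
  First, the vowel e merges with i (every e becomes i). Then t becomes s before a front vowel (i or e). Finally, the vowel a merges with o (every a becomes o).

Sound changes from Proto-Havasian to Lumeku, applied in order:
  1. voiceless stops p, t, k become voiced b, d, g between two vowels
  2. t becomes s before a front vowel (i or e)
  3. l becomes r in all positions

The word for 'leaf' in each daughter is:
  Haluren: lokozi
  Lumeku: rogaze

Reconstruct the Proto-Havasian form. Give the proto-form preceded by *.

Position 6: Haluren has i, Lumeku has e. Lumeku preserves e here (none of its changes turn any other segment into e), so the proto-segment is *e.
Position 4: Haluren has o, Lumeku has a. Lumeku preserves a here (none of its changes turn any other segment into a), so the proto-segment is *a.
Position 1: Haluren has l, Lumeku has r. Haluren preserves l here (none of its changes turn any other segment into l), so the proto-segment is *l.
Continuing position by position gives *lokaze; check it forward:
Haluren: *lokaze > lokazi > lokozi  (by vowel merger, vowel merger)
Lumeku: *lokaze
  lokaze → logaze   [intervocalic voicing]
  logaze (rule 2 does not apply)
  logaze → rogaze   [unconditioned shift]
  giving Lumeku rogaze.
No other proto-form is consistent with every reflex, so the reconstruction is *lokaze.

*lokaze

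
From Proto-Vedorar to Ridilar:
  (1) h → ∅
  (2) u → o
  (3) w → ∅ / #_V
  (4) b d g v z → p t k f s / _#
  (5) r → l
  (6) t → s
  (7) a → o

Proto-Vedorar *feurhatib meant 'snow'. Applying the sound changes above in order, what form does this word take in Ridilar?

Ridilar: *feurhatib > feuratib > feoratib > feoratip > feolatip > feolasip > feolosip  (by h-loss, vowel merger, final devoicing, unconditioned shift, unconditioned shift, vowel merger)

feolosip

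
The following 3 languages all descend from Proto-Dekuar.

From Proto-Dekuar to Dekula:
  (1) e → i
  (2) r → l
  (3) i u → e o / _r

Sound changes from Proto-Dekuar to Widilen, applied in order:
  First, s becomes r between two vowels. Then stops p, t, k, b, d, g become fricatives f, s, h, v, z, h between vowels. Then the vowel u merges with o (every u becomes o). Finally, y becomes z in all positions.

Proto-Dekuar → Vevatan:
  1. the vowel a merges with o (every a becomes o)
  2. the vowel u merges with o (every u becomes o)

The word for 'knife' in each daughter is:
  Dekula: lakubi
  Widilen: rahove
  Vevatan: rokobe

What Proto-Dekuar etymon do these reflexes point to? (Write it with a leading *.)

*rakube

Position 4: Dekula has u, Widilen has o, Vevatan has o. Dekula preserves u here (none of its changes turn any other segment into u), so the proto-segment is *u.
Position 5: Dekula has b, Widilen has v, Vevatan has b. Dekula preserves b here (none of its changes turn any other segment into b), so the proto-segment is *b.
Position 6: Dekula has i, Widilen has e, Vevatan has e. Widilen preserves e here (none of its changes turn any other segment into e), so the proto-segment is *e.
Continuing position by position gives *rakube; check it forward:
Dekula: *rakube > rakubi > lakubi  (by vowel merger, unconditioned shift)
Widilen: *rakube
  rakube (rule 1 does not apply)
  rakube → rahuve   [intervocalic lenition]
  rahuve → rahove   [vowel merger]
  rahove (rule 4 does not apply)
  giving Widilen rahove.
Vevatan: *rakube > rokube > rokobe  (by vowel merger, vowel merger)
No other proto-form is consistent with every reflex, so the reconstruction is *rakube.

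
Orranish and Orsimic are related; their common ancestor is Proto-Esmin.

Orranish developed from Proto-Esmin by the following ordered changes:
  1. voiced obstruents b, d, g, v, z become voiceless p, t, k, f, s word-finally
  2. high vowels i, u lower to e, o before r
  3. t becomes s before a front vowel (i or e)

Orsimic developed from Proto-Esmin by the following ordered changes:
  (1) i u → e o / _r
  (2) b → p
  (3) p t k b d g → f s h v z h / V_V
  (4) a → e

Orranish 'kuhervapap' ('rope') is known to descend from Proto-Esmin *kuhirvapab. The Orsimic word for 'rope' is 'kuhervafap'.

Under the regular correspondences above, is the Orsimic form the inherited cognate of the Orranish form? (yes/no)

Derive the expected Orsimic reflex of *kuhirvapab:
Orsimic: start from *kuhirvapab.
  rule 1 (pre-rhotic lowering): kuhirvapab → kuhervapab
  rule 2 (unconditioned shift): kuhervapab → kuhervapap
  rule 3 (intervocalic lenition): kuhervapap → kuhervafap
  rule 4 (vowel merger): kuhervafap → kuhervefep
  ⇒ Orsimic kuhervefep
The regular Orsimic reflex would be 'kuhervefep', but the attested form is 'kuhervafap'. The correspondence is irregular, so they are not cognates (the Orsimic form has a different source).

no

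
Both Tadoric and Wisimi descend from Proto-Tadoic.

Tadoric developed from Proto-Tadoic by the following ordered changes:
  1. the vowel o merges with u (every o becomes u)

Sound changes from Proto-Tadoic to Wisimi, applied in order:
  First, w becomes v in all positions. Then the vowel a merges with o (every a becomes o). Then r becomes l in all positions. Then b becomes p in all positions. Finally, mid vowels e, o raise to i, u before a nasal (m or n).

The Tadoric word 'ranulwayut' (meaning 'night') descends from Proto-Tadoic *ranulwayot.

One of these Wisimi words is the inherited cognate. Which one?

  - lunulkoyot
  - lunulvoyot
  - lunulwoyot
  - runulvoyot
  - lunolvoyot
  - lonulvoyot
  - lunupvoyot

lunulvoyot

Wisimi: *ranulwayot > ranulvayot > ronulvoyot > lonulvoyot > lunulvoyot  (by unconditioned shift, vowel merger, unconditioned shift, pre-nasal raising)
Among the options, 'lunulvoyot' alone shows every Wisimi change applied in order.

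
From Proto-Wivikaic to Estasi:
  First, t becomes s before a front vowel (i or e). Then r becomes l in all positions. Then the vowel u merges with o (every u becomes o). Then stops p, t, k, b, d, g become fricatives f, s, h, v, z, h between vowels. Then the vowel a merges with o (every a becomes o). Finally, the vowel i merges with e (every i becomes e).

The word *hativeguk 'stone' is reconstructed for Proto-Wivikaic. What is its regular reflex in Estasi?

Estasi: start from *hativeguk.
  rule 1 (palatalisation): hativeguk → hasiveguk
  rule 2: no change — hasiveguk
  rule 3 (vowel merger): hasiveguk → hasivegok
  rule 4 (intervocalic lenition): hasivegok → hasivehok
  rule 5 (vowel merger): hasivehok → hosivehok
  rule 6 (vowel merger): hosivehok → hosevehok
  ⇒ Estasi hosevehok

hosevehok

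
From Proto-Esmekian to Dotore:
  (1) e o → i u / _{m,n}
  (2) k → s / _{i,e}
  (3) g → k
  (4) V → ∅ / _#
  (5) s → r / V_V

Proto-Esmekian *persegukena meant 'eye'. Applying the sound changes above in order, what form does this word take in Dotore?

Dotore: *persegukena > persegukina > persegusina > persekusina > persekusin > persekurin  (by pre-nasal raising, palatalisation, unconditioned shift, apocope, rhotacism)

persekurin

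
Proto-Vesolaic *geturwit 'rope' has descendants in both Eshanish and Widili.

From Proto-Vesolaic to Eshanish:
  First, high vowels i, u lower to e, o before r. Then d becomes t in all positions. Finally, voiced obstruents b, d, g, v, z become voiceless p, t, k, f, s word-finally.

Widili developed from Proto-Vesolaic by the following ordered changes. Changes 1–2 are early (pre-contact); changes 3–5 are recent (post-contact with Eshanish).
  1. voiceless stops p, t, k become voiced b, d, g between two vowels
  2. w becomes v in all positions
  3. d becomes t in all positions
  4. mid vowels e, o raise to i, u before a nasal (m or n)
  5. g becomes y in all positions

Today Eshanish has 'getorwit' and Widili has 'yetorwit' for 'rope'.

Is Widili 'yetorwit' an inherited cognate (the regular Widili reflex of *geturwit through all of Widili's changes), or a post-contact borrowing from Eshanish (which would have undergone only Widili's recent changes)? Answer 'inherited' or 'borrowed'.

borrowed

If inherited, *geturwit would pass through all of Widili's changes:
Widili: *geturwit > gedurwit > gedurvit > geturvit > yeturvit  (by intervocalic voicing, unconditioned shift, unconditioned shift, unconditioned shift)
If borrowed from Eshanish 'getorwit' after the early changes, it would undergo only the recent ones:
  rule 3 (unconditioned shift): no change (getorwit)
  rule 4 (pre-nasal raising): no change (getorwit)
  rule 5 (unconditioned shift): getorwit → yetorwit
  ⇒ as a loan: yetorwit
Widili 'yetorwit' matches the loan outcome 'yetorwit', not the inherited 'yeturvit' — it skipped the early Widili changes, so it was borrowed from Eshanish.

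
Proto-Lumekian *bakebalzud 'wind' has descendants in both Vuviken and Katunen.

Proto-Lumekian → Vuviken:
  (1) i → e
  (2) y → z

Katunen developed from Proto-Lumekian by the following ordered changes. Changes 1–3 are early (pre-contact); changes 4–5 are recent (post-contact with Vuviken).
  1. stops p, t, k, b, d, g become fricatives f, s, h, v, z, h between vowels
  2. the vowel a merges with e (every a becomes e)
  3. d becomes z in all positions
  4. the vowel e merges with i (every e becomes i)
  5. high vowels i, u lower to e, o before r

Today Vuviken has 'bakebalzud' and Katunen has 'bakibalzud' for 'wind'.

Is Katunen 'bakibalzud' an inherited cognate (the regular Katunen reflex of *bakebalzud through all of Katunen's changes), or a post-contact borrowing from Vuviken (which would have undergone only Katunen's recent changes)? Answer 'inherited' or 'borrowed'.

If inherited, *bakebalzud would pass through all of Katunen's changes:
Katunen: start from *bakebalzud.
  rule 1 (intervocalic lenition): bakebalzud → bahevalzud
  rule 2 (vowel merger): bahevalzud → behevelzud
  rule 3 (unconditioned shift): behevelzud → behevelzuz
  rule 4 (vowel merger): behevelzuz → bihivilzuz
  rule 5: no change — bihivilzuz
  ⇒ Katunen bihivilzuz
If borrowed from Vuviken 'bakebalzud' after the early changes, it would undergo only the recent ones:
  rule 4 (vowel merger): bakebalzud → bakibalzud
  rule 5 (pre-rhotic lowering): no change (bakibalzud)
  ⇒ as a loan: bakibalzud
Katunen 'bakibalzud' matches the loan outcome 'bakibalzud', not the inherited 'bihivilzuz' — it skipped the early Katunen changes, so it was borrowed from Vuviken.

borrowed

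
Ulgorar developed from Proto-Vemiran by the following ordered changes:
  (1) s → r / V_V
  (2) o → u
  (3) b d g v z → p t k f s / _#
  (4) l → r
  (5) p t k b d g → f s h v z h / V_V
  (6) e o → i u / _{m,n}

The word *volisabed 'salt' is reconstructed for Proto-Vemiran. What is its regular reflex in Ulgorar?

Ulgorar: *volisabed
  volisabed → volirabed   [rhotacism]
  volirabed → vulirabed   [vowel merger]
  vulirabed → vulirabet   [final devoicing]
  vulirabet → vurirabet   [unconditioned shift]
  vurirabet → vuriravet   [intervocalic lenition]
  vuriravet (rule 6 does not apply)
  giving Ulgorar vuriravet.

vuriravet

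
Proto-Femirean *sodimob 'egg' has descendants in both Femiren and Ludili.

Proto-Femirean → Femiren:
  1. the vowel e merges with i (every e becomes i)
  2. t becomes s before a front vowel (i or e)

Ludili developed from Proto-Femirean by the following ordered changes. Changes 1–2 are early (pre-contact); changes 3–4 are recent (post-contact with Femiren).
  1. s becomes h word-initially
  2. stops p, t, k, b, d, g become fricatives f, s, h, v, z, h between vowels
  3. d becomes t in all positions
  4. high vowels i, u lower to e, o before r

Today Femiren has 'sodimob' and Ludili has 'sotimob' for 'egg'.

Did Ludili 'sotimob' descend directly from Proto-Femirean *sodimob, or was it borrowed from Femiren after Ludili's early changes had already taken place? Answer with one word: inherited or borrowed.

If inherited, *sodimob would pass through all of Ludili's changes:
Ludili: start from *sodimob.
  rule 1 (debuccalisation): sodimob → hodimob
  rule 2 (intervocalic lenition): hodimob → hozimob
  rule 3: no change — hozimob
  rule 4: no change — hozimob
  ⇒ Ludili hozimob
If borrowed from Femiren 'sodimob' after the early changes, it would undergo only the recent ones:
  rule 3 (unconditioned shift): sodimob → sotimob
  rule 4 (pre-rhotic lowering): no change (sotimob)
  ⇒ as a loan: sotimob
Ludili 'sotimob' matches the loan outcome 'sotimob', not the inherited 'hozimob' — it skipped the early Ludili changes, so it was borrowed from Femiren.

borrowed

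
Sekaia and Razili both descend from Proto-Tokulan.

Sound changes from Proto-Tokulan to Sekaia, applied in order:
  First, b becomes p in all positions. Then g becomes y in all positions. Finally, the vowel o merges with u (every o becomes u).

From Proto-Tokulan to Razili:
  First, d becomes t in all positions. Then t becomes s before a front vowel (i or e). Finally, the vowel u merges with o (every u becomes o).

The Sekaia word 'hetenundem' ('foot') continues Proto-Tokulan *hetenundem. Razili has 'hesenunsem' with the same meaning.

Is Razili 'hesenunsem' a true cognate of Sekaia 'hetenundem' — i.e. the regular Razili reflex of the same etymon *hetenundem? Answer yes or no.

Derive the expected Razili reflex of *hetenundem:
Razili: start from *hetenundem.
  rule 1 (unconditioned shift): hetenundem → hetenuntem
  rule 2 (palatalisation): hetenuntem → hesenunsem
  rule 3 (vowel merger): hesenunsem → hesenonsem
  ⇒ Razili hesenonsem
The regular Razili reflex would be 'hesenonsem', but the attested form is 'hesenunsem'. The correspondence is irregular, so they are not cognates (the Razili form has a different source).

no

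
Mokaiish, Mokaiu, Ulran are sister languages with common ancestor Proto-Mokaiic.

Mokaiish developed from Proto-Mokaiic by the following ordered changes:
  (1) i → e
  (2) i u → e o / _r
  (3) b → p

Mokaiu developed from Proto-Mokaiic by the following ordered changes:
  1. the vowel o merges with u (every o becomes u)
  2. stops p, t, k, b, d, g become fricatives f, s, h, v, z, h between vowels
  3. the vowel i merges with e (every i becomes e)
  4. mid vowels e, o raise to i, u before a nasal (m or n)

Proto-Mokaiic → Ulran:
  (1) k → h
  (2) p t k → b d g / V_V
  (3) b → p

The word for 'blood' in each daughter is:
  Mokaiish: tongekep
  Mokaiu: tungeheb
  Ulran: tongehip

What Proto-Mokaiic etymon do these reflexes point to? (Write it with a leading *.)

*tongekib

Position 8: Mokaiish has p, Mokaiu has b, Ulran has p. Mokaiu preserves b here (none of its changes turn any other segment into b), so the proto-segment is *b.
Position 2: Mokaiish has o, Mokaiu has u, Ulran has o. Ulran preserves o here (none of its changes turn any other segment into o), so the proto-segment is *o.
Verify the candidate proto-form against each daughter:
Mokaiish: *tongekib
  tongekib → tongekeb   [vowel merger]
  tongekeb (rule 2 does not apply)
  tongekeb → tongekep   [unconditioned shift]
  giving Mokaiish tongekep.
Mokaiu: start from *tongekib.
  rule 1 (vowel merger): tongekib → tungekib
  rule 2 (intervocalic lenition): tungekib → tungehib
  rule 3 (vowel merger): tungehib → tungeheb
  rule 4: no change — tungeheb
  ⇒ Mokaiu tungeheb
Ulran: *tongekib > tongehib > tongehip  (by unconditioned shift, unconditioned shift)
Only *tongekib yields all of Mokaiish tongekep, Mokaiu tungeheb, Ulran tongehip.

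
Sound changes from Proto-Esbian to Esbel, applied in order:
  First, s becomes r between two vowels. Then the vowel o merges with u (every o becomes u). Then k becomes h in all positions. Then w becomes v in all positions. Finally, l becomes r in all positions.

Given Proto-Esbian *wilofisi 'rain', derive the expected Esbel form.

Esbel: *wilofisi
  wilofisi → wilofiri   [rhotacism]
  wilofiri → wilufiri   [vowel merger]
  wilufiri (rule 3 does not apply)
  wilufiri → vilufiri   [unconditioned shift]
  vilufiri → virufiri   [unconditioned shift]
  giving Esbel virufiri.

virufiri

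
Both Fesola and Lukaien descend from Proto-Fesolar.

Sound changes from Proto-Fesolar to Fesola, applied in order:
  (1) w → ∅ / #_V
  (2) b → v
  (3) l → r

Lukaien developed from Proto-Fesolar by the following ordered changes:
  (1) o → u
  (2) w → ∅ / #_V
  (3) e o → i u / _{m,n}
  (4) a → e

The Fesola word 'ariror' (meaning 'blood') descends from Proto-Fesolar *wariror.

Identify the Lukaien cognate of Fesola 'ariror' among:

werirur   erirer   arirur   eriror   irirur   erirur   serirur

erirur

Lukaien: *wariror > warirur > arirur > erirur  (by vowel merger, glide loss, vowel merger)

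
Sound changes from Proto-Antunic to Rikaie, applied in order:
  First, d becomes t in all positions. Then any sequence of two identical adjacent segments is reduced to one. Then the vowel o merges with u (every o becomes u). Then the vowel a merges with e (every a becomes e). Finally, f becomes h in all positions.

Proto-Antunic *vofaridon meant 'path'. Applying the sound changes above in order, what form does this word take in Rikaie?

Rikaie: *vofaridon > vofariton > vufaritun > vuferitun > vuheritun  (by unconditioned shift, vowel merger, vowel merger, unconditioned shift)

vuheritun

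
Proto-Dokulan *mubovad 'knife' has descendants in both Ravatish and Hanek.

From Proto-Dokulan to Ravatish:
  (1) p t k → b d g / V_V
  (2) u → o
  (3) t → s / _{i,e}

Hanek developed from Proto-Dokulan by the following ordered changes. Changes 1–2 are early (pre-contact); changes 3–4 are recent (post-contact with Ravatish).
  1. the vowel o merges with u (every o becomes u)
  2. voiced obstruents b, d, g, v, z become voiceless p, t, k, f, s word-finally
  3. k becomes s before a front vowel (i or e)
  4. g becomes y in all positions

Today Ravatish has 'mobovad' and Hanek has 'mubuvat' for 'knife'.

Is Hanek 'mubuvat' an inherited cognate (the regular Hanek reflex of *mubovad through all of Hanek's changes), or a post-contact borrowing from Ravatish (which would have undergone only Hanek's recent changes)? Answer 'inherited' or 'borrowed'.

inherited

If inherited, *mubovad would pass through all of Hanek's changes:
Hanek: *mubovad > mubuvad > mubuvat  (by vowel merger, final devoicing)
If borrowed from Ravatish 'mobovad' after the early changes, it would undergo only the recent ones:
  rule 3 (palatalisation): no change (mobovad)
  rule 4 (unconditioned shift): no change (mobovad)
  ⇒ as a loan: mobovad
Hanek 'mubuvat' matches the inherited outcome exactly, so it is an inherited cognate, not a loan.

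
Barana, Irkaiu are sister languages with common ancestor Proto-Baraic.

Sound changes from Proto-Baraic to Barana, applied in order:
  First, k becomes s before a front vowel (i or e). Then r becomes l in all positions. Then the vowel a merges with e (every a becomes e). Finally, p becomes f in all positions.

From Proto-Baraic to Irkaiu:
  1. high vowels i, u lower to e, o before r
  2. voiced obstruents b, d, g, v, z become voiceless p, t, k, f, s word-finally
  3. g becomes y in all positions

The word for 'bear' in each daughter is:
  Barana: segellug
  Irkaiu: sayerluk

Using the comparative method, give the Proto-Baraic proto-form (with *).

*sagerlug

Position 5: Barana has l, Irkaiu has r. Irkaiu preserves r here (none of its changes turn any other segment into r), so the proto-segment is *r.
Position 8: Barana has g, Irkaiu has k. Barana preserves g here (none of its changes turn any other segment into g), so the proto-segment is *g.
This points to *sagerlug. Verify forward in each daughter:
Barana: start from *sagerlug.
  rule 1: no change — sagerlug
  rule 2 (unconditioned shift): sagerlug → sagellug
  rule 3 (vowel merger): sagellug → segellug
  rule 4: no change — segellug
  ⇒ Barana segellug
Irkaiu: *sagerlug
  sagerlug (rule 1 does not apply)
  sagerlug → sagerluk   [final devoicing]
  sagerluk → sayerluk   [unconditioned shift]
  giving Irkaiu sayerluk.
No other proto-form is consistent with every reflex, so the reconstruction is *sagerlug.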